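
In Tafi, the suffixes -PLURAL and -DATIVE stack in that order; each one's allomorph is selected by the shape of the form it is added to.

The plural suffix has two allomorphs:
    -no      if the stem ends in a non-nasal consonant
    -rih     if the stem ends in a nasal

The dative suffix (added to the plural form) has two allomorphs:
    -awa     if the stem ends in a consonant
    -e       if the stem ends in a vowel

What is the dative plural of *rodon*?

*rodon*: final consonant = /n/, a nasal → -rih → *rodonrih*.
Since the final sound of the plural form *rodonrih* is /h/ (a consonant), it takes -awa, giving *rodonrihawa*.

rodonrihawa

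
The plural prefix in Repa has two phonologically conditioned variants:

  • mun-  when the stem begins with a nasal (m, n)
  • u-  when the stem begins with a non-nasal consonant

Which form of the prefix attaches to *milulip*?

mun-

The first consonant of *milulip* is /m/, which is a nasal, so the prefix is mun-.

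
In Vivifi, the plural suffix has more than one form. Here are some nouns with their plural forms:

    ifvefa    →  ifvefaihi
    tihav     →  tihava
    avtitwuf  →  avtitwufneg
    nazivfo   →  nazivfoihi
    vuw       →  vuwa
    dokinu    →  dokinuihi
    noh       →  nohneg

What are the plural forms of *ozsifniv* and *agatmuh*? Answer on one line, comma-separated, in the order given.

Looking at the final sound of each stem: -neg when the stem ends in a voiceless consonant (*avtitwuf*, *noh*); -a when the stem ends in a voiced consonant (*tihav*, *vuw*); -ihi when the stem ends in a vowel (*ifvefa*, *nazivfo*, *dokinu*).
Since the final sound of *ozsifniv* is /v/ (a voiced consonant), it takes -a, giving *ozsifniva*.
Since the final sound of *agatmuh* is /h/ (a voiceless consonant), it takes -neg, giving *agatmuhneg*.

ozsifniva, agatmuhneg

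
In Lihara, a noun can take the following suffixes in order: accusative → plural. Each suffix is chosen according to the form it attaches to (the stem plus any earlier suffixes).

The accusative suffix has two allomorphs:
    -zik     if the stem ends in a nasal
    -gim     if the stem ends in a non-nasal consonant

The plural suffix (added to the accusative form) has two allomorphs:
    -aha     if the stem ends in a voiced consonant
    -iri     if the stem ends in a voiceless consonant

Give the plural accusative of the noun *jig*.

jiggimaha

*jig* — final consonant /g/ (non-nasal) → -gim → *jiggim*.
The final consonant of the accusative form *jiggim* is /m/, which is voiced, so the plural suffix is -aha, giving *jiggimaha*.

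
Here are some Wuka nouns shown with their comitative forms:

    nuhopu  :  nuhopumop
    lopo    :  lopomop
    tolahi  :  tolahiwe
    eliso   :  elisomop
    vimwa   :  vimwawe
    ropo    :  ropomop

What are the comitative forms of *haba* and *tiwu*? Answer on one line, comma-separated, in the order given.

The alternation tracks the last vowel of the stem — -mop when the last vowel of the stem is a rounded vowel (*nuhopu*, *lopo*, *eliso*, *ropo*); -we when the last vowel of the stem is an unrounded vowel (*tolahi*, *vimwa*).
Since the last vowel of *haba* is /a/ (an unrounded vowel), it takes -we, giving *habawe*.
*tiwu* — last vowel /u/ (a rounded vowel) → -mop → *tiwumop*.

habawe, tiwumop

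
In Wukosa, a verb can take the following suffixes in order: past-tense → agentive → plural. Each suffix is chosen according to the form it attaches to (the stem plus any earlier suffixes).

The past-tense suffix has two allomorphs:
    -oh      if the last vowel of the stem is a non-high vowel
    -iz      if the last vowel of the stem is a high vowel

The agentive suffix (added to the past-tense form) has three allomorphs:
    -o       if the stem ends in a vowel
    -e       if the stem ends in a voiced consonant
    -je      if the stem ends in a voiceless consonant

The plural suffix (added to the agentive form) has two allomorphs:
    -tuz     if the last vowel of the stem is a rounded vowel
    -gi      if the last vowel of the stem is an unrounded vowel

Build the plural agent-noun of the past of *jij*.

Since the last vowel of *jij* is /i/ (a high vowel), it takes -iz, giving *jijiz*.
The final sound of the past-tense form *jijiz* is /z/, which is a voiced consonant, so the agentive suffix is -e, giving *jijize*.
The agentive form *jijize* — last vowel /e/ (an unrounded vowel) → -gi → *jijizegi*.

jijizegi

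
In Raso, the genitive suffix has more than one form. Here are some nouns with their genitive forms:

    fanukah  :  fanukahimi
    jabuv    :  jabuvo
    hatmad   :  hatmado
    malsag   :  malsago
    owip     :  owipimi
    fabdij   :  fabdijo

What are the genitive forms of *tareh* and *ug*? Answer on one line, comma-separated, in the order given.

tarehimi, ugo

The pattern is voicing of the final consonant: -imi when the stem ends in a voiceless consonant (*fanukah*, *owip*); -o when the stem ends in a voiced consonant (*jabuv*, *hatmad*, *malsag*, *fabdij*).
The final consonant of *tareh* is /h/, which is voiceless, so the suffix is -imi, giving *tarehimi*.
*ug*: final consonant = /g/, voiced → -o → *ugo*.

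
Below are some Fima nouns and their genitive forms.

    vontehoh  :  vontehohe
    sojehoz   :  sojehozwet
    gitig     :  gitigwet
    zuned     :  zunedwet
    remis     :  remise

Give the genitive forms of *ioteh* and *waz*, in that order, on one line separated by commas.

Looking at the final consonant of each stem: -e when the stem ends in a voiceless consonant (*vontehoh*, *remis*); -wet when the stem ends in a voiced consonant (*sojehoz*, *gitig*, *zuned*).
The final consonant of *ioteh* is /h/, which is voiceless, so the suffix is -e, giving *iotehe*.
Since the final consonant of *waz* is /z/ (voiced), it takes -wet, giving *wazwet*.

iotehe, wazwet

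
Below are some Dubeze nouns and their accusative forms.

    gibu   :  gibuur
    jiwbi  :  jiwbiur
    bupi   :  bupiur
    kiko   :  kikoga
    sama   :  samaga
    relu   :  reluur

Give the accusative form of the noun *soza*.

The suffix is conditioned by the last vowel: -ur when the last vowel of the stem is a high vowel (*gibu*, *jiwbi*, *bupi*, *relu*); -ga when the last vowel of the stem is a non-high vowel (*kiko*, *sama*).
Since the last vowel of *soza* is /a/ (a non-high vowel), it takes -ga, giving *sozaga*.

sozaga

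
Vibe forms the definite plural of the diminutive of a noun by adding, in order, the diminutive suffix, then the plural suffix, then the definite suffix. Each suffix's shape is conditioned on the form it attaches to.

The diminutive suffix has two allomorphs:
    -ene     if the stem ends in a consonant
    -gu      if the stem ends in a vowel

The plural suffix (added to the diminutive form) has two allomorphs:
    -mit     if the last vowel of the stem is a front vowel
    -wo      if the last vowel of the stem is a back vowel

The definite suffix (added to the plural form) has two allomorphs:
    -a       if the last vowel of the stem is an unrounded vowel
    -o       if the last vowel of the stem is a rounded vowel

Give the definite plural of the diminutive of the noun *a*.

aguwoo

*a* — final sound /a/ (a vowel) → -gu → *agu*.
The diminutive form *agu*: last vowel = /u/, a back vowel → -wo → *aguwo*.
Since the last vowel of the plural form *aguwo* is /o/ (a rounded vowel), it takes -o, giving *aguwoo*.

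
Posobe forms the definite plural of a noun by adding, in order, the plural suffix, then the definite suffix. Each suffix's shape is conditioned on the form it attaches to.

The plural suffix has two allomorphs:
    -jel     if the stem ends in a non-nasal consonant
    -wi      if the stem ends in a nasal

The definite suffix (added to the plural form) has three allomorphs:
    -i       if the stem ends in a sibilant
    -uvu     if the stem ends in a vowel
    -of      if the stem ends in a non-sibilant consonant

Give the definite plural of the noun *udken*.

*udken*: final consonant = /n/, a nasal → -wi → *udkenwi*.
The final sound of the plural form *udkenwi* is /i/, which is a vowel, so the definite suffix is -uvu, giving *udkenwiuvu*.

udkenwiuvu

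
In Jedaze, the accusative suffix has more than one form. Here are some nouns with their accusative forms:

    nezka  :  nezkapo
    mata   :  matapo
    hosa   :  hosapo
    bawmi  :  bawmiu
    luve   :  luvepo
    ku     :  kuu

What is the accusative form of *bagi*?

The pattern is height harmony: -u when the last vowel of the stem is a high vowel (*bawmi*, *ku*); -po when the last vowel of the stem is a non-high vowel (*nezka*, *mata*, *hosa*, *luve*).
*bagi* — last vowel /i/ (a high vowel) → -u → *bagiu*.

bagiu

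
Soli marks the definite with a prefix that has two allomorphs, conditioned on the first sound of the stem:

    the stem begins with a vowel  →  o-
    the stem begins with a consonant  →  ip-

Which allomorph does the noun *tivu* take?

ip-

*tivu*: first sound = /t/, a consonant → ip-.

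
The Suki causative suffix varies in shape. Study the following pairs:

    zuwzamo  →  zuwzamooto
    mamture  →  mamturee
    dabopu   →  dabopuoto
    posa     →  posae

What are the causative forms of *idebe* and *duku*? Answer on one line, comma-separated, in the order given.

The pattern is rounding harmony: -oto when the last vowel of the stem is a rounded vowel (*zuwzamo*, *dabopu*); -e when the last vowel of the stem is an unrounded vowel (*mamture*, *posa*).
The last vowel of *idebe* is /e/, which is an unrounded vowel, so the suffix is -e, giving *idebee*.
*duku*: last vowel = /u/, a rounded vowel → -oto → *dukuoto*.

idebee, dukuoto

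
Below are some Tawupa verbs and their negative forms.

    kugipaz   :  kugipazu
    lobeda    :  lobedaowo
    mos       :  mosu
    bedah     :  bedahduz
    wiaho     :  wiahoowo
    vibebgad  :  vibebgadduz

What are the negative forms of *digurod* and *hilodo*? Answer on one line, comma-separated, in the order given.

digurodduz, hilodoowo

The pattern is sibilance of the final sound: -u when the stem ends in a sibilant (*kugipaz*, *mos*); -duz when the stem ends in a non-sibilant consonant (*bedah*, *vibebgad*); -owo when the stem ends in a vowel (*lobeda*, *wiaho*).
*digurod* — final sound /d/ (a non-sibilant consonant) → -duz → *digurodduz*.
*hilodo* — final sound /o/ (a vowel) → -owo → *hilodoowo*.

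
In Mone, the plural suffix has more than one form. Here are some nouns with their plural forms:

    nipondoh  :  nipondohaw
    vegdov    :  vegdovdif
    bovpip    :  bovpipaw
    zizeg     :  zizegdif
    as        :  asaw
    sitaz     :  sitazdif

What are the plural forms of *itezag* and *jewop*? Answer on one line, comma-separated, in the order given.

itezagdif, jewopaw

The alternation tracks the final consonant of the stem — -aw when the stem ends in a voiceless consonant (*nipondoh*, *bovpip*, *as*); -dif when the stem ends in a voiced consonant (*vegdov*, *zizeg*, *sitaz*).
*itezag*: final consonant = /g/, voiced → -dif → *itezagdif*.
Since the final consonant of *jewop* is /p/ (voiceless), it takes -aw, giving *jewopaw*.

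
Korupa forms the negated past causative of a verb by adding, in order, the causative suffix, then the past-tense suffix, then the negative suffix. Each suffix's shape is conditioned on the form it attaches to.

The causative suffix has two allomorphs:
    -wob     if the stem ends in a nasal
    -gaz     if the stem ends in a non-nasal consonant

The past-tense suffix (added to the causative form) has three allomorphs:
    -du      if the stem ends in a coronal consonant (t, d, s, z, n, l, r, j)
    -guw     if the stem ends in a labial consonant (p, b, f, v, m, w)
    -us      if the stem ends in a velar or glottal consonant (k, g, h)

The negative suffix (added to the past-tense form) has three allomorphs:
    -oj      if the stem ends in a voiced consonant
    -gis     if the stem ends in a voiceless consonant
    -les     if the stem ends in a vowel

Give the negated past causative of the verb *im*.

*im*: final consonant = /m/, a nasal → -wob → *imwob*.
The causative form *imwob* — final consonant /b/ (labial) → -guw → *imwobguw*.
The final sound of the past-tense form *imwobguw* is /w/, which is a voiced consonant, so the negative suffix is -oj, giving *imwobguwoj*.

imwobguwoj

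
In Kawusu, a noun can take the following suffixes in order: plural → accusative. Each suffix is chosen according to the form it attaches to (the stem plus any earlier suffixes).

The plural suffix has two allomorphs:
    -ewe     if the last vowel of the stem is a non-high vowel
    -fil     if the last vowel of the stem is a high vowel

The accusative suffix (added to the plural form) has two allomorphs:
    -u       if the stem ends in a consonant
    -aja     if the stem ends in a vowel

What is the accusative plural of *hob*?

hobeweaja

*hob*: last vowel = /o/, a non-high vowel → -ewe → *hobewe*.
The final sound of the plural form *hobewe* is /e/, which is a vowel, so the accusative suffix is -aja, giving *hobeweaja*.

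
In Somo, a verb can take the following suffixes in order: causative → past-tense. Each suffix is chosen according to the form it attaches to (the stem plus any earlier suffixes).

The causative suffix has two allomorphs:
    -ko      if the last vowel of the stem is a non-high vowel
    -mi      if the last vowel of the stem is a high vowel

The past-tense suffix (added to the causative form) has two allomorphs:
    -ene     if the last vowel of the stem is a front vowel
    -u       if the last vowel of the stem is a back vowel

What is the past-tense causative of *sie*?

siekou

Since the last vowel of *sie* is /e/ (a non-high vowel), it takes -ko, giving *sieko*.
The causative form *sieko*: last vowel = /o/, a back vowel → -u → *siekou*.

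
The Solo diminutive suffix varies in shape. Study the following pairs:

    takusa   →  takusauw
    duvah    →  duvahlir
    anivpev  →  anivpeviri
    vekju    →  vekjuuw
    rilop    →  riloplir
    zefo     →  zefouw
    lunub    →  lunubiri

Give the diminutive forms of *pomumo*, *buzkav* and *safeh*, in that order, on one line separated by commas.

The pattern is voicing of the final sound: -lir when the stem ends in a voiceless consonant (*duvah*, *rilop*); -iri when the stem ends in a voiced consonant (*anivpev*, *lunub*); -uw when the stem ends in a vowel (*takusa*, *vekju*, *zefo*).
The final sound of *pomumo* is /o/, which is a vowel, so the suffix is -uw, giving *pomumouw*.
*buzkav* — final sound /v/ (a voiced consonant) → -iri → *buzkaviri*.
*safeh*: final sound = /h/, a voiceless consonant → -lir → *safehlir*.

pomumouw, buzkaviri, safehlir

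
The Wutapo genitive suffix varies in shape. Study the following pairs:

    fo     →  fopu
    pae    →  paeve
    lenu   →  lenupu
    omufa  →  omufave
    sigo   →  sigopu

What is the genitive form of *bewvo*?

bewvopu

The pattern is rounding harmony: -pu when the last vowel of the stem is a rounded vowel (*fo*, *lenu*, *sigo*); -ve when the last vowel of the stem is an unrounded vowel (*pae*, *omufa*).
Since the last vowel of *bewvo* is /o/ (a rounded vowel), it takes -pu, giving *bewvopu*.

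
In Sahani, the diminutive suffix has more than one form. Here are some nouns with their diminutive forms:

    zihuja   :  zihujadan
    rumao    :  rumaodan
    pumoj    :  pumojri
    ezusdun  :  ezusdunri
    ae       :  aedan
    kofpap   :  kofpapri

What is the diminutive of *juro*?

jurodan

Looking at the final sound of each stem: -ri when the stem ends in a consonant (*pumoj*, *ezusdun*, *kofpap*); -dan when the stem ends in a vowel (*zihuja*, *rumao*, *ae*).
The final sound of *juro* is /o/, which is a vowel, so the suffix is -dan, giving *jurodan*.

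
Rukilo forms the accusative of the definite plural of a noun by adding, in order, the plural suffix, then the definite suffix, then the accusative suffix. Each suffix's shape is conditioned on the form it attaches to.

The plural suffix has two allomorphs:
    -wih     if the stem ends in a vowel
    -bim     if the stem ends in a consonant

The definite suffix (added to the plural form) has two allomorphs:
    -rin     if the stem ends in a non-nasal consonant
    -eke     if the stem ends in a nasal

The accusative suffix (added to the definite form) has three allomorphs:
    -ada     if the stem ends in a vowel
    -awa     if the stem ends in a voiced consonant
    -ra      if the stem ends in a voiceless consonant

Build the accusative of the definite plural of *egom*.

egombimekeada

The final sound of *egom* is /m/, which is a consonant, so the plural suffix is -bim, giving *egombim*.
Since the final consonant of the plural form *egombim* is /m/ (a nasal), it takes -eke, giving *egombimeke*.
The definite form *egombimeke* — final sound /e/ (a vowel) → -ada → *egombimekeada*.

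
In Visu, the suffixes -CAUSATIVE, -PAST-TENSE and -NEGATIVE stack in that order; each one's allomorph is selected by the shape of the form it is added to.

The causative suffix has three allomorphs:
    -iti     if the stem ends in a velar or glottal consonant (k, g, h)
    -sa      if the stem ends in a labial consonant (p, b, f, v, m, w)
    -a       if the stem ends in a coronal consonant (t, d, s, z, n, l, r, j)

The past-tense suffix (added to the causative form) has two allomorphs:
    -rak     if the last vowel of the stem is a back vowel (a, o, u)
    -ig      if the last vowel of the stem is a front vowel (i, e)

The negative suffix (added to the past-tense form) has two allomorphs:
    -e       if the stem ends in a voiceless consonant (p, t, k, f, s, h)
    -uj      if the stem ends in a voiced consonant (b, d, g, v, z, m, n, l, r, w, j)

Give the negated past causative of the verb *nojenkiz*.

The final consonant of *nojenkiz* is /z/, which is coronal, so the causative suffix is -a, giving *nojenkiza*.
The causative form *nojenkiza*: last vowel = /a/, a back vowel → -rak → *nojenkizarak*.
The past-tense form *nojenkizarak*: final consonant = /k/, voiceless → -e → *nojenkizarake*.

nojenkizarake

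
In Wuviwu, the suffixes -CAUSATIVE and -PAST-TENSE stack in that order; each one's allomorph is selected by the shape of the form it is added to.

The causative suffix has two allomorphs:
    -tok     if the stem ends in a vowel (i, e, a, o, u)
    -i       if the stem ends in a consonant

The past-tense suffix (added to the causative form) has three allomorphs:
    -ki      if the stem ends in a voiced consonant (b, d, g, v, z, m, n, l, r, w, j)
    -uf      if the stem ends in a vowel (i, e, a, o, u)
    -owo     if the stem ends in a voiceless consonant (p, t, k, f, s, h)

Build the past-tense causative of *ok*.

*ok*: final sound = /k/, a consonant → -i → *oki*.
The causative form *oki*: final sound = /i/, a vowel → -uf → *okiuf*.

okiuf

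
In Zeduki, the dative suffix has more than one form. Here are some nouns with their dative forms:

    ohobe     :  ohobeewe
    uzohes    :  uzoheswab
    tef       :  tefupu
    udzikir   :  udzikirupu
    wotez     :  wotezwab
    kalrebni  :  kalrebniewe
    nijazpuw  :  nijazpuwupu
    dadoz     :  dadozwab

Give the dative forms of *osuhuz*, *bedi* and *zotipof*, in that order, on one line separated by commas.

The pattern is sibilance of the final sound: -wab when the stem ends in a sibilant (*uzohes*, *wotez*, *dadoz*); -upu when the stem ends in a non-sibilant consonant (*tef*, *udzikir*, *nijazpuw*); -ewe when the stem ends in a vowel (*ohobe*, *kalrebni*).
Since the final sound of *osuhuz* is /z/ (a sibilant), it takes -wab, giving *osuhuzwab*.
*bedi* — final sound /i/ (a vowel) → -ewe → *bediewe*.
Since the final sound of *zotipof* is /f/ (a non-sibilant consonant), it takes -upu, giving *zotipofupu*.

osuhuzwab, bediewe, zotipofupu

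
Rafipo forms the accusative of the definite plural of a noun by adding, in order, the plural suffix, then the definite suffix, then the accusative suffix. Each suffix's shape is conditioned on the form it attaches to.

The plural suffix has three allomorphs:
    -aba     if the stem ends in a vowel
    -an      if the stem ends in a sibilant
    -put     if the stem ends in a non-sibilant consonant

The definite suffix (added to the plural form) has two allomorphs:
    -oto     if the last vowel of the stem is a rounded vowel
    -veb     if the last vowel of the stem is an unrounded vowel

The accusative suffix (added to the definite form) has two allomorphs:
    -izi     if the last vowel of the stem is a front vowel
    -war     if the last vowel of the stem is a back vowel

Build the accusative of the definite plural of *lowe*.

*lowe* — final sound /e/ (a vowel) → -aba → *loweaba*.
Since the last vowel of the plural form *loweaba* is /a/ (an unrounded vowel), it takes -veb, giving *loweabaveb*.
The last vowel of the definite form *loweabaveb* is /e/, which is a front vowel, so the accusative suffix is -izi, giving *loweabavebizi*.

loweabavebizi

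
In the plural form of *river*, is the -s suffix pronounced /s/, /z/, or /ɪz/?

/z/

The stem *river* ends in a voiced non-sibilant sound.
The plural suffix surfaces as /ɪz/ after sibilants, /s/ after other voiceless consonants, and /z/ after other voiced sounds.
So the plural -s on *river* is pronounced /z/.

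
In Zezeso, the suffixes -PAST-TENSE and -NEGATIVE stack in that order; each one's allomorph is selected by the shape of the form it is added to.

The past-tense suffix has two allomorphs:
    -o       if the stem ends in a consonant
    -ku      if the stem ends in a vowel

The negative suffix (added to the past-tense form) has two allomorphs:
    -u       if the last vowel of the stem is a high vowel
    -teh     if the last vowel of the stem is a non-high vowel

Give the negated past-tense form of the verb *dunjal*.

Since the final sound of *dunjal* is /l/ (a consonant), it takes -o, giving *dunjalo*.
Since the last vowel of the past-tense form *dunjalo* is /o/ (a non-high vowel), it takes -teh, giving *dunjaloteh*.

dunjaloteh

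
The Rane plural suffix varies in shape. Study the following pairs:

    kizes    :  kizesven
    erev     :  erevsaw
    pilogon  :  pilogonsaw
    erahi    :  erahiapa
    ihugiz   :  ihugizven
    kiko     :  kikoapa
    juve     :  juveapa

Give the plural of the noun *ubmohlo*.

ubmohloapa

The suffix is conditioned by the final sound: -ven when the stem ends in a sibilant (*kizes*, *ihugiz*); -saw when the stem ends in a non-sibilant consonant (*erev*, *pilogon*); -apa when the stem ends in a vowel (*erahi*, *kiko*, *juve*).
The final sound of *ubmohlo* is /o/, which is a vowel, so the suffix is -apa, giving *ubmohloapa*.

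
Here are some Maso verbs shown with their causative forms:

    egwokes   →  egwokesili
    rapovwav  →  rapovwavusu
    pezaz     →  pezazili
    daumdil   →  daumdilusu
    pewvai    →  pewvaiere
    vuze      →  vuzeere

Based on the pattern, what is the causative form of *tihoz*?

tihozili

Looking at the final sound of each stem: -ili when the stem ends in a sibilant (*egwokes*, *pezaz*); -usu when the stem ends in a non-sibilant consonant (*rapovwav*, *daumdil*); -ere when the stem ends in a vowel (*pewvai*, *vuze*).
*tihoz*: final sound = /z/, a sibilant → -ili → *tihozili*.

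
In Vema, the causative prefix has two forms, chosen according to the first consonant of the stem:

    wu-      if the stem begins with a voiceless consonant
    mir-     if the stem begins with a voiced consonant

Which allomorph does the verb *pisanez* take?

The first consonant of *pisanez* is /p/, which is voiceless, so the prefix is wu-.

wu-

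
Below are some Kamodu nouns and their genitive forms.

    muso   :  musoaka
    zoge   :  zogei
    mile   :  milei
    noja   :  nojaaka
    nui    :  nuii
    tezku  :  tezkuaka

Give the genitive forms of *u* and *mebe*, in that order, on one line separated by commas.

uaka, mebei

The alternation tracks the last vowel of the stem — -i when the last vowel of the stem is a front vowel (*zoge*, *mile*, *nui*); -aka when the last vowel of the stem is a back vowel (*muso*, *noja*, *tezku*).
The last vowel of *u* is /u/, which is a back vowel, so the suffix is -aka, giving *uaka*.
The last vowel of *mebe* is /e/, which is a front vowel, so the suffix is -i, giving *mebei*.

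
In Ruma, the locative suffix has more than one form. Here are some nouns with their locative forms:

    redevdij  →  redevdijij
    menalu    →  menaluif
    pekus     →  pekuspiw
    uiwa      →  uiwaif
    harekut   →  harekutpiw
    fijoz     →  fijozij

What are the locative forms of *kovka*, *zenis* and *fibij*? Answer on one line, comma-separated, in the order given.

The suffix is conditioned by the final sound: -piw when the stem ends in a voiceless consonant (*pekus*, *harekut*); -ij when the stem ends in a voiced consonant (*redevdij*, *fijoz*); -if when the stem ends in a vowel (*menalu*, *uiwa*).
*kovka*: final sound = /a/, a vowel → -if → *kovkaif*.
The final sound of *zenis* is /s/, which is a voiceless consonant, so the suffix is -piw, giving *zenispiw*.
*fibij* — final sound /j/ (a voiced consonant) → -ij → *fibijij*.

kovkaif, zenispiw, fibijij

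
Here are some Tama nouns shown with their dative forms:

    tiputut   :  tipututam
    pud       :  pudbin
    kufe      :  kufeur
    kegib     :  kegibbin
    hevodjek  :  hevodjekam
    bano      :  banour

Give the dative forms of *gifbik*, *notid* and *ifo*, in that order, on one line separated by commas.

gifbikam, notidbin, ifour

The pattern is voicing of the final sound: -am when the stem ends in a voiceless consonant (*tiputut*, *hevodjek*); -bin when the stem ends in a voiced consonant (*pud*, *kegib*); -ur when the stem ends in a vowel (*kufe*, *bano*).
*gifbik*: final sound = /k/, a voiceless consonant → -am → *gifbikam*.
*notid* — final sound /d/ (a voiced consonant) → -bin → *notidbin*.
*ifo* — final sound /o/ (a vowel) → -ur → *ifour*.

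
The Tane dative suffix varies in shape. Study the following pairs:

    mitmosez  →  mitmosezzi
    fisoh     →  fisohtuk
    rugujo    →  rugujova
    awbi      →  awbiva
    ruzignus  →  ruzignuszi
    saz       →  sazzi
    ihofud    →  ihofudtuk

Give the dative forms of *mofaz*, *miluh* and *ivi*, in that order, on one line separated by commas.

The pattern is sibilance of the final sound: -zi when the stem ends in a sibilant (*mitmosez*, *ruzignus*, *saz*); -tuk when the stem ends in a non-sibilant consonant (*fisoh*, *ihofud*); -va when the stem ends in a vowel (*rugujo*, *awbi*).
The final sound of *mofaz* is /z/, which is a sibilant, so the suffix is -zi, giving *mofazzi*.
*miluh*: final sound = /h/, a non-sibilant consonant → -tuk → *miluhtuk*.
*ivi* — final sound /i/ (a vowel) → -va → *iviva*.

mofazzi, miluhtuk, iviva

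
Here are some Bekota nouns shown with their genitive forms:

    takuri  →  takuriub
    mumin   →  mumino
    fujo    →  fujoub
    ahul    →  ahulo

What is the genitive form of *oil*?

The suffix is conditioned by the final sound: -o when the stem ends in a consonant (*mumin*, *ahul*); -ub when the stem ends in a vowel (*takuri*, *fujo*).
The final sound of *oil* is /l/, which is a consonant, so the suffix is -o, giving *oilo*.

oilo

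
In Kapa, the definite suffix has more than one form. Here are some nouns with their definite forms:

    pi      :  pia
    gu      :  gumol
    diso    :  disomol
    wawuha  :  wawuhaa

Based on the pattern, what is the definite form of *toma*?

The pattern is rounding harmony: -mol when the last vowel of the stem is a rounded vowel (*gu*, *diso*); -a when the last vowel of the stem is an unrounded vowel (*pi*, *wawuha*).
The last vowel of *toma* is /a/, which is an unrounded vowel, so the suffix is -a, giving *tomaa*.

tomaa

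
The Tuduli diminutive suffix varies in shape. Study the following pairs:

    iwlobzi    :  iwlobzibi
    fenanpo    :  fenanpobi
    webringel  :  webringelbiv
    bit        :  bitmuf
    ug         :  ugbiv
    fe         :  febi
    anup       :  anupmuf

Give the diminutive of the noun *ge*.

gebi

Looking at the final sound of each stem: -muf when the stem ends in a voiceless consonant (*bit*, *anup*); -biv when the stem ends in a voiced consonant (*webringel*, *ug*); -bi when the stem ends in a vowel (*iwlobzi*, *fenanpo*, *fe*).
*ge* — final sound /e/ (a vowel) → -bi → *gebi*.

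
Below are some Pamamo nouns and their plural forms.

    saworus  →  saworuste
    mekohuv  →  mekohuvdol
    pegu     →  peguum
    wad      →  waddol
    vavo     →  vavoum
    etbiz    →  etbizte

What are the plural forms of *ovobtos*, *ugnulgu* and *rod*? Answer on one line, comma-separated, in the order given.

ovobtoste, ugnulguum, roddol

The alternation tracks the final sound of the stem — -te when the stem ends in a sibilant (*saworus*, *etbiz*); -dol when the stem ends in a non-sibilant consonant (*mekohuv*, *wad*); -um when the stem ends in a vowel (*pegu*, *vavo*).
*ovobtos*: final sound = /s/, a sibilant → -te → *ovobtoste*.
The final sound of *ugnulgu* is /u/, which is a vowel, so the suffix is -um, giving *ugnulguum*.
*rod*: final sound = /d/, a non-sibilant consonant → -dol → *roddol*.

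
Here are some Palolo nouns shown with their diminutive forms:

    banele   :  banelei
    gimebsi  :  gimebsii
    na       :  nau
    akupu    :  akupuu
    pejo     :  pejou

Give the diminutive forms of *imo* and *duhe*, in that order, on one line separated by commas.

imou, duhei

Looking at the last vowel of each stem: -i when the last vowel of the stem is a front vowel (*banele*, *gimebsi*); -u when the last vowel of the stem is a back vowel (*na*, *akupu*, *pejo*).
*imo*: last vowel = /o/, a back vowel → -u → *imou*.
*duhe*: last vowel = /e/, a front vowel → -i → *duhei*.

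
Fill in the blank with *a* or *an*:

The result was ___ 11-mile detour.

an

The indefinite article is chosen by the initial *sound* of the following word, not its spelling.
The number *11* is spoken "eleven", beginning with /ɪˈlɛvən/ — a vowel sound.
So the article is *an*: The result was an 11-mile detour.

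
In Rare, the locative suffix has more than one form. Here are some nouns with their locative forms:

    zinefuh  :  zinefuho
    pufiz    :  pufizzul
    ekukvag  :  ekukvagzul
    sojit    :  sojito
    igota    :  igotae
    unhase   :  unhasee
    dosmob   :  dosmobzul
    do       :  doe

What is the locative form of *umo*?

umoe

The suffix is conditioned by the final sound: -o when the stem ends in a voiceless consonant (*zinefuh*, *sojit*); -zul when the stem ends in a voiced consonant (*pufiz*, *ekukvag*, *dosmob*); -e when the stem ends in a vowel (*igota*, *unhase*, *do*).
*umo* — final sound /o/ (a vowel) → -e → *umoe*.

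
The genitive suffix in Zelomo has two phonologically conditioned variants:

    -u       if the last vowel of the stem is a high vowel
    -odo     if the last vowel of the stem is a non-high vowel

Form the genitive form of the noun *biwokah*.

Since the last vowel of *biwokah* is /a/ (a non-high vowel), it takes -odo, giving *biwokahodo*.

biwokahodo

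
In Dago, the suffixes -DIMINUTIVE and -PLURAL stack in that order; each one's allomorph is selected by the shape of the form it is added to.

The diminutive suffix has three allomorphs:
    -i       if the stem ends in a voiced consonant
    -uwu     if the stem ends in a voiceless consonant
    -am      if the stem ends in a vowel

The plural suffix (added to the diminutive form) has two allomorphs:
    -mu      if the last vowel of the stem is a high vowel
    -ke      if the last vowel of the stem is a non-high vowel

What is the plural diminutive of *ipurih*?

Since the final sound of *ipurih* is /h/ (a voiceless consonant), it takes -uwu, giving *ipurihuwu*.
The diminutive form *ipurihuwu* — last vowel /u/ (a high vowel) → -mu → *ipurihuwumu*.

ipurihuwumu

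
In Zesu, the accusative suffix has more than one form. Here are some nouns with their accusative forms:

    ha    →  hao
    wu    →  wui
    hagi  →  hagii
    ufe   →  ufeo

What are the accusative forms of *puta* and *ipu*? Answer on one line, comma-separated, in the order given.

putao, ipui

Looking at the last vowel of each stem: -i when the last vowel of the stem is a high vowel (*wu*, *hagi*); -o when the last vowel of the stem is a non-high vowel (*ha*, *ufe*).
Since the last vowel of *puta* is /a/ (a non-high vowel), it takes -o, giving *putao*.
*ipu*: last vowel = /u/, a high vowel → -i → *ipui*.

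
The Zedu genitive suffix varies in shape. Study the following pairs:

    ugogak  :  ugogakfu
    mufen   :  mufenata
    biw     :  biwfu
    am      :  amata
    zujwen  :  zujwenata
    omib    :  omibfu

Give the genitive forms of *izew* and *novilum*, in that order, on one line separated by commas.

izewfu, novilumata

The suffix is conditioned by the final consonant: -ata when the stem ends in a nasal (*mufen*, *am*, *zujwen*); -fu when the stem ends in a non-nasal consonant (*ugogak*, *biw*, *omib*).
*izew* — final consonant /w/ (non-nasal) → -fu → *izewfu*.
The final consonant of *novilum* is /m/, which is a nasal, so the suffix is -ata, giving *novilumata*.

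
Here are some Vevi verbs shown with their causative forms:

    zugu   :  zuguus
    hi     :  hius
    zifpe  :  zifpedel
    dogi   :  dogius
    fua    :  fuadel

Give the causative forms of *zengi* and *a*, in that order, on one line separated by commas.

zengius, adel

The suffix is conditioned by the last vowel: -us when the last vowel of the stem is a high vowel (*zugu*, *hi*, *dogi*); -del when the last vowel of the stem is a non-high vowel (*zifpe*, *fua*).
*zengi* — last vowel /i/ (a high vowel) → -us → *zengius*.
Since the last vowel of *a* is /a/ (a non-high vowel), it takes -del, giving *adel*.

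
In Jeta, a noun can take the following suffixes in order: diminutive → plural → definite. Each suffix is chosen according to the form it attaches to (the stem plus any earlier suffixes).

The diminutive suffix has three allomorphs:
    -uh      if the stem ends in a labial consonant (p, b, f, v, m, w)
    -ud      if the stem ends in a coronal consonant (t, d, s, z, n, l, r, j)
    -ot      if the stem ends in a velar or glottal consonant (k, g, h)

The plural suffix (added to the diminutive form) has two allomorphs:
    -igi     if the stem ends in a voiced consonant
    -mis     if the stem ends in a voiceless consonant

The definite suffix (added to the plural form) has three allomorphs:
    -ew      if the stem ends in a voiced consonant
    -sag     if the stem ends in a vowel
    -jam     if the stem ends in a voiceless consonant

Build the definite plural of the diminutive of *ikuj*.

ikujudigisag

*ikuj*: final consonant = /j/, coronal → -ud → *ikujud*.
The diminutive form *ikujud*: final consonant = /d/, voiced → -igi → *ikujudigi*.
The plural form *ikujudigi* — final sound /i/ (a vowel) → -sag → *ikujudigisag*.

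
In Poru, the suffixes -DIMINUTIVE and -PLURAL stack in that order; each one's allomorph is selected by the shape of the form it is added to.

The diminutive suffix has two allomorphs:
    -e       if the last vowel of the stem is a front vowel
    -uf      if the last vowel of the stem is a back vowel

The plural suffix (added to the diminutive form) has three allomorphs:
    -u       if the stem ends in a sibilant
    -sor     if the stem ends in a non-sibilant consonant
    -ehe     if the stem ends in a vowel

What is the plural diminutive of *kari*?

karieehe

*kari* — last vowel /i/ (a front vowel) → -e → *karie*.
The diminutive form *karie* — final sound /e/ (a vowel) → -ehe → *karieehe*.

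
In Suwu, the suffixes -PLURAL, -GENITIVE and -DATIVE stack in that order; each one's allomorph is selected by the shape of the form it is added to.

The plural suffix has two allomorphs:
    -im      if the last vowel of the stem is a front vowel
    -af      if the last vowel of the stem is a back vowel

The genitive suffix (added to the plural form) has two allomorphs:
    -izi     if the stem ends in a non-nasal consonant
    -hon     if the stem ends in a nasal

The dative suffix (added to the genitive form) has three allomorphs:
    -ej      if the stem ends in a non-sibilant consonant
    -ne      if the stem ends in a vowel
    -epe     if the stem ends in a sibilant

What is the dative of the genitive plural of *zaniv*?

*zaniv*: last vowel = /i/, a front vowel → -im → *zanivim*.
The final consonant of the plural form *zanivim* is /m/, which is a nasal, so the genitive suffix is -hon, giving *zanivimhon*.
Since the final sound of the genitive form *zanivimhon* is /n/ (a non-sibilant consonant), it takes -ej, giving *zanivimhonej*.

zanivimhonej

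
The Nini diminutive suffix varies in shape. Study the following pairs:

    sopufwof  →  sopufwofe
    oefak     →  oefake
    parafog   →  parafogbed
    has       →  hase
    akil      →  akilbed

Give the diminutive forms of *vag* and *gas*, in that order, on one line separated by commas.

The alternation tracks the final consonant of the stem — -e when the stem ends in a voiceless consonant (*sopufwof*, *oefak*, *has*); -bed when the stem ends in a voiced consonant (*parafog*, *akil*).
*vag*: final consonant = /g/, voiced → -bed → *vagbed*.
The final consonant of *gas* is /s/, which is voiceless, so the suffix is -e, giving *gase*.

vagbed, gase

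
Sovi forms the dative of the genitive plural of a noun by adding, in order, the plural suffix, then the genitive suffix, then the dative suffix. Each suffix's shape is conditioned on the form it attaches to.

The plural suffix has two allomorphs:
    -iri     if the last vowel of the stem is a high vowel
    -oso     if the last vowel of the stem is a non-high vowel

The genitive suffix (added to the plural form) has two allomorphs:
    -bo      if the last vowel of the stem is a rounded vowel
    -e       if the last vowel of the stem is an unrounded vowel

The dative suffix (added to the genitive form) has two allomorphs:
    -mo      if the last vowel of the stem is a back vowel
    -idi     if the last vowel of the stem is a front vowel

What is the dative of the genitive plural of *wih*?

The last vowel of *wih* is /i/, which is a high vowel, so the plural suffix is -iri, giving *wihiri*.
Since the last vowel of the plural form *wihiri* is /i/ (an unrounded vowel), it takes -e, giving *wihirie*.
Since the last vowel of the genitive form *wihirie* is /e/ (a front vowel), it takes -idi, giving *wihirieidi*.

wihirieidi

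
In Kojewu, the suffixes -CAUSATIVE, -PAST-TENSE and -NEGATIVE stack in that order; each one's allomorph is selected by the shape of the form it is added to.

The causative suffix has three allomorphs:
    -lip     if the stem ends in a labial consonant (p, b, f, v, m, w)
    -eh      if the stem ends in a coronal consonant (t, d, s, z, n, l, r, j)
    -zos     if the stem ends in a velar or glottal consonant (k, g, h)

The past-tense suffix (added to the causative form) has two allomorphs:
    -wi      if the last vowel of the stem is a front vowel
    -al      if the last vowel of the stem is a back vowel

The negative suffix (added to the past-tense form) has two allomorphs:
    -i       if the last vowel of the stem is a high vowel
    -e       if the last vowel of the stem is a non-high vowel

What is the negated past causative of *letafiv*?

letafivlipwii

*letafiv*: final consonant = /v/, labial → -lip → *letafivlip*.
The last vowel of the causative form *letafivlip* is /i/, which is a front vowel, so the past-tense suffix is -wi, giving *letafivlipwi*.
Since the last vowel of the past-tense form *letafivlipwi* is /i/ (a high vowel), it takes -i, giving *letafivlipwii*.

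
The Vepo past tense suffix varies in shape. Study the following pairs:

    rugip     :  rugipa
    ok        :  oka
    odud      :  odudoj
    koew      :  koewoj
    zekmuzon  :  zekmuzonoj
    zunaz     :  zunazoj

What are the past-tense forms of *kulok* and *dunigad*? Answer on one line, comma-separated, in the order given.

The alternation tracks the final consonant of the stem — -a when the stem ends in a voiceless consonant (*rugip*, *ok*); -oj when the stem ends in a voiced consonant (*odud*, *koew*, *zekmuzon*, *zunaz*).
*kulok* — final consonant /k/ (voiceless) → -a → *kuloka*.
Since the final consonant of *dunigad* is /d/ (voiced), it takes -oj, giving *dunigadoj*.

kuloka, dunigadoj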